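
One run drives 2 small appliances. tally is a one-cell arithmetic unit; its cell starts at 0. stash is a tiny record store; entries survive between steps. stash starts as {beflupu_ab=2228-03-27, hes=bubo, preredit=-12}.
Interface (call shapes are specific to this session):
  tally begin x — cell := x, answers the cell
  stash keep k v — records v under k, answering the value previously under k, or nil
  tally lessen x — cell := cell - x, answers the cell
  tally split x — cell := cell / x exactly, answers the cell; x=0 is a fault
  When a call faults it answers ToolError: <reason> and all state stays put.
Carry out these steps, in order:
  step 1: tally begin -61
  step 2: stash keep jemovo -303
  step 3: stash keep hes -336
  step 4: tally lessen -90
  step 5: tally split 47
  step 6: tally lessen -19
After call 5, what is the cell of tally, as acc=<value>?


Answer: acc=29/47

Derivation:
Step: tally begin[x→-61]
Result: -61
Step: stash keep[k→jemovo; v→-303]
Result: nil
Step: stash keep[k→hes; v→-336]
Result: bubo
Step: tally lessen[x→-90]
Result: 29
Step: tally split[x→47]
Result: 29/47
Step: tally lessen[x→-19]
Result: 922/47


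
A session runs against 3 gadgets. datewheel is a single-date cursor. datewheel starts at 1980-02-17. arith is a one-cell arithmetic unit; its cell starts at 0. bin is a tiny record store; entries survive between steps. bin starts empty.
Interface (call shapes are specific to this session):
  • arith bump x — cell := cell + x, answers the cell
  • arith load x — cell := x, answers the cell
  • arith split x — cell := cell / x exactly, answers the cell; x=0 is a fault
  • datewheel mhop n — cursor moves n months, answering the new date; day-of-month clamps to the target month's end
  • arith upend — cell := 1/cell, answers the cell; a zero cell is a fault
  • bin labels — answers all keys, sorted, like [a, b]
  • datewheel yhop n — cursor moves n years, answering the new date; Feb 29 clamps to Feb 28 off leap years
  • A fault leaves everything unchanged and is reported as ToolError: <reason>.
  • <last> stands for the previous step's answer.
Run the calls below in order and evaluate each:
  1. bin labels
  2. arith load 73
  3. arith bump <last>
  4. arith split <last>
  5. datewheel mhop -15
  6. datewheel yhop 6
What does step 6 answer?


~$ bin labels
  []
~$ arith load x: 73
  73
~$ arith bump x: <last>
  146
~$ arith split x: <last>
  1
~$ datewheel mhop n: -15
  1978-11-17
~$ datewheel yhop n: 6
  1984-11-17

Answer: 1984-11-17


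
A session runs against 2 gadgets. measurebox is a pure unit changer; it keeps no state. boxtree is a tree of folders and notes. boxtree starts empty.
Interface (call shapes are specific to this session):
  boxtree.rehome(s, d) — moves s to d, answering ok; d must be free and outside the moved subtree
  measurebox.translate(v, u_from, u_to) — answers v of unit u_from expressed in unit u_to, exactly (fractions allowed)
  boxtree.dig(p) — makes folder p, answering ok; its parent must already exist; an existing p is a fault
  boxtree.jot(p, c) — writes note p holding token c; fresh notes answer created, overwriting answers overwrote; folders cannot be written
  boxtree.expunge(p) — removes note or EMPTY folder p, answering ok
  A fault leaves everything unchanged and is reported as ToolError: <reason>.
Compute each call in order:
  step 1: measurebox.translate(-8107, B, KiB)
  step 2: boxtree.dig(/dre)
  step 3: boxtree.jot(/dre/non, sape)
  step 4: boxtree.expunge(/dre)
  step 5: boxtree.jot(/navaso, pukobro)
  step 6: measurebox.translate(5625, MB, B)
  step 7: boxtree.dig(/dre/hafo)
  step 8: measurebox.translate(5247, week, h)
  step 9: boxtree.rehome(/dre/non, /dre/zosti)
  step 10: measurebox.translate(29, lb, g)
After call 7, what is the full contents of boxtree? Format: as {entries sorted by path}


Answer: {dre/, dre/hafo/, dre/non=sape, navaso=pukobro}

Derivation:
CALL translate[v='-8107'; u_from='B'; u_to='KiB']
RET  -8107/1024
CALL dig[p='/dre']
RET  ok
CALL jot[p='/dre/non'; c='sape']
RET  created
CALL expunge[p='/dre']
RET  ToolError: not empty
CALL jot[p='/navaso'; c='pukobro']
RET  created
CALL translate[v='5625'; u_from='MB'; u_to='B']
RET  5625000000
CALL dig[p='/dre/hafo']
RET  ok
CALL translate[v='5247'; u_from='week'; u_to='h']
RET  881496
CALL rehome[s='/dre/non'; d='/dre/zosti']
RET  ok
CALL translate[v='29'; u_from='lb'; u_to='g']
RET  1315417873/100000


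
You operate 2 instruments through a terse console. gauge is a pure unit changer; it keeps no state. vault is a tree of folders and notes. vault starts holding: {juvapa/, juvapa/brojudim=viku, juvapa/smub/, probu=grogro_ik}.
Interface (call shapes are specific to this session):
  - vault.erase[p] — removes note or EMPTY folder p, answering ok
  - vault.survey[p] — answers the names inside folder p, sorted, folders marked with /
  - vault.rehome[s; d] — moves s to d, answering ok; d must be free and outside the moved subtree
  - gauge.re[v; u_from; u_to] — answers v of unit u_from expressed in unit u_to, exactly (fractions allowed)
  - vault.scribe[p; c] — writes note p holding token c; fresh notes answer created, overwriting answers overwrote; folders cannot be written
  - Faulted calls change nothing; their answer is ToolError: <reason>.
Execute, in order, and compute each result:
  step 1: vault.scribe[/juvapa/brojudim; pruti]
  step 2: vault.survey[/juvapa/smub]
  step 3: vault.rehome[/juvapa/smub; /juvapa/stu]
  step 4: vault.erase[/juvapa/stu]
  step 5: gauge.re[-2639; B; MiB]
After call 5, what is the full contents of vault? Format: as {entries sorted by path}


→ vault.scribe(p=/juvapa/brojudim, c=pruti)
← overwrote
→ vault.survey(p=/juvapa/smub)
← []
→ vault.rehome(s=/juvapa/smub, d=/juvapa/stu)
← ok
→ vault.erase(p=/juvapa/stu)
← ok
→ gauge.re(v=-2639, u_from=B, u_to=MiB)
← -2639/1048576

Answer: {juvapa/, juvapa/brojudim=pruti, probu=grogro_ik}


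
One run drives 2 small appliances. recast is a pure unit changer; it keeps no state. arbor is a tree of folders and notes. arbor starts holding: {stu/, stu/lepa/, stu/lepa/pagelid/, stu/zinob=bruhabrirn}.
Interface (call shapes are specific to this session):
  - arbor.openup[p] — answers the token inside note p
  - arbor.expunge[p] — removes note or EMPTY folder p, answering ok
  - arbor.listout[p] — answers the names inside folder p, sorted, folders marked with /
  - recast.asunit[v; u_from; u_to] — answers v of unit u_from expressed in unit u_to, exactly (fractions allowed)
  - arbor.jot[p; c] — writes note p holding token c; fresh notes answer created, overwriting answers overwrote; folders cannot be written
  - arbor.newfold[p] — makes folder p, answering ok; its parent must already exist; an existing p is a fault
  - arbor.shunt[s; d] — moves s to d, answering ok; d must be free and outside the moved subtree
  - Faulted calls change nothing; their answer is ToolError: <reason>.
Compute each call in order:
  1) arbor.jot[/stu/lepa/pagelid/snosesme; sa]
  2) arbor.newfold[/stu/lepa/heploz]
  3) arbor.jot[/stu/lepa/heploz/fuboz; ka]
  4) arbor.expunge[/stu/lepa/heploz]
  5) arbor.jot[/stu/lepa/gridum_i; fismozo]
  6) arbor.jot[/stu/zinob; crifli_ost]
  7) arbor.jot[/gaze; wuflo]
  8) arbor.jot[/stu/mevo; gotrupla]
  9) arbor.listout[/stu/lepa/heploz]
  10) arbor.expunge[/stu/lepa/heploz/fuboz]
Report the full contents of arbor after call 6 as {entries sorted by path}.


Now I run jot using p→/stu/lepa/pagelid/snosesme, c→sa, which returns created.
Using newfold using p→/stu/lepa/heploz: ok.
Next I call jot using p→/stu/lepa/heploz/fuboz, c→ka, which returns created.
Then expunge using p→/stu/lepa/heploz, giving ToolError: not empty.
Invoking jot using p→/stu/lepa/gridum_i, c→fismozo, and see created.
Now I run jot using p→/stu/zinob, c→crifli_ost, which returns overwrote.
Calling jot using p→/gaze, c→wuflo, and see created.
I try jot using p→/stu/mevo, c→gotrupla: created.
Calling listout using p→/stu/lepa/heploz, and observe [fuboz].
Now I run expunge using p→/stu/lepa/heploz/fuboz, and get ok.

Answer: {stu/, stu/lepa/, stu/lepa/gridum_i=fismozo, stu/lepa/heploz/, stu/lepa/heploz/fuboz=ka, stu/lepa/pagelid/, stu/lepa/pagelid/snosesme=sa, stu/zinob=crifli_ost}


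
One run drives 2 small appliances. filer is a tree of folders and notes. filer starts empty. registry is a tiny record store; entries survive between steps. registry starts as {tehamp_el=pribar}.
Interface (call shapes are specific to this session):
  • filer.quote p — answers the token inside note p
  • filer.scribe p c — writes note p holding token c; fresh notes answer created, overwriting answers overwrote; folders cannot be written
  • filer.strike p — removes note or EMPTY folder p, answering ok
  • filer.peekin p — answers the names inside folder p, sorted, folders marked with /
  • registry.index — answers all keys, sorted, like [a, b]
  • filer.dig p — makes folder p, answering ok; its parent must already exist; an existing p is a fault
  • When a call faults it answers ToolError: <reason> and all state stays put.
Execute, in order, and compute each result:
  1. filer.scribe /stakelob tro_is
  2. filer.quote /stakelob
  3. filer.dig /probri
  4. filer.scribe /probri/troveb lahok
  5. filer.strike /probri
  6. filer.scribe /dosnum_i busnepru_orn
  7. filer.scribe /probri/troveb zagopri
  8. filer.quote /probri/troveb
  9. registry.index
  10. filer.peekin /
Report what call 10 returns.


Answer: [dosnum_i, probri/, stakelob]

Derivation:
I call filer.scribe passing p='/stakelob', c='tro_is', and observe created.
Now I run filer.quote passing p='/stakelob', → tro_is.
Using filer.dig passing p='/probri': ok.
I try filer.scribe passing p='/probri/troveb', c='lahok', which returns created.
I use filer.strike passing p='/probri', and see ToolError: not empty.
Using filer.scribe passing p='/dosnum_i', c='busnepru_orn', and get created.
I use filer.scribe passing p='/probri/troveb', c='zagopri', which returns overwrote.
I invoke filer.quote passing p='/probri/troveb', — result: zagopri.
I use registry.index, — result: [tehamp_el].
I run filer.peekin passing p='/', → [dosnum_i, probri/, stakelob].


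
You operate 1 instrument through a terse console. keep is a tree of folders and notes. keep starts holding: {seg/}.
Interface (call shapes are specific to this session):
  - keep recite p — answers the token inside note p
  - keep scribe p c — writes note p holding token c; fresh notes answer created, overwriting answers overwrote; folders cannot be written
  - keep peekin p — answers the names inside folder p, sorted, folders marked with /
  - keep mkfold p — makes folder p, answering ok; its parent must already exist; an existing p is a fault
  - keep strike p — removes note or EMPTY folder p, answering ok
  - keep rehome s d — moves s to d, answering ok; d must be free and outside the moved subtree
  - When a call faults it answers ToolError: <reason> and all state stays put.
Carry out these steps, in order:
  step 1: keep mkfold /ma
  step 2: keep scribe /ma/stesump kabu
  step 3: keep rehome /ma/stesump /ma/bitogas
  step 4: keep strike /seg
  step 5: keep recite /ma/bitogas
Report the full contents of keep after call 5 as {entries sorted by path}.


Answer: {ma/, ma/bitogas=kabu}

Derivation:
I call keep mkfold passing p: /ma, — result: ok.
Now I run keep scribe passing p: /ma/stesump, c: kabu, giving created.
Calling keep rehome passing s: /ma/stesump, d: /ma/bitogas, yielding ok.
I try keep strike passing p: /seg, giving ok.
I invoke keep recite passing p: /ma/bitogas, and get kabu.


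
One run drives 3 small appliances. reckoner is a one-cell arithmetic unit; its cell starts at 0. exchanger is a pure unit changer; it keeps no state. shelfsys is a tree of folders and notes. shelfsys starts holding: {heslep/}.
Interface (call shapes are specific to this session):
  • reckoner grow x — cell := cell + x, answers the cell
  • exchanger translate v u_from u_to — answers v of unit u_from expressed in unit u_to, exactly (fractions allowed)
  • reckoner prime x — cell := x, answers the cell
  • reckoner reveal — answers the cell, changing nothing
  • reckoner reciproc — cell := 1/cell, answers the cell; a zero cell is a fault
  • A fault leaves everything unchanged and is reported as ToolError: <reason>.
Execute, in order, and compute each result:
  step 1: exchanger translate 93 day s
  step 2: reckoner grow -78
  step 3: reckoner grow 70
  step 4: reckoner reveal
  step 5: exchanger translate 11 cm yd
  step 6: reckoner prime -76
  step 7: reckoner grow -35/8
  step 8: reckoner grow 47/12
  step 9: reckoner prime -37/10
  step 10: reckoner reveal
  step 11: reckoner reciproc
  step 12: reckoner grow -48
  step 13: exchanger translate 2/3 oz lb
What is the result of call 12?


Answer: -1786/37

Derivation:
[in] exchanger translate v: 93 u_from: day u_to: s
= 8035200
[in] reckoner grow x: -78
= -78
[in] reckoner grow x: 70
= -8
[in] reckoner reveal
= -8
[in] exchanger translate v: 11 u_from: cm u_to: yd
= 275/2286
[in] reckoner prime x: -76
= -76
[in] reckoner grow x: -35/8
= -643/8
[in] reckoner grow x: 47/12
= -1835/24
[in] reckoner prime x: -37/10
= -37/10
[in] reckoner reveal
= -37/10
[in] reckoner reciproc
= -10/37
[in] reckoner grow x: -48
= -1786/37
[in] exchanger translate v: 2/3 u_from: oz u_to: lb
= 1/24


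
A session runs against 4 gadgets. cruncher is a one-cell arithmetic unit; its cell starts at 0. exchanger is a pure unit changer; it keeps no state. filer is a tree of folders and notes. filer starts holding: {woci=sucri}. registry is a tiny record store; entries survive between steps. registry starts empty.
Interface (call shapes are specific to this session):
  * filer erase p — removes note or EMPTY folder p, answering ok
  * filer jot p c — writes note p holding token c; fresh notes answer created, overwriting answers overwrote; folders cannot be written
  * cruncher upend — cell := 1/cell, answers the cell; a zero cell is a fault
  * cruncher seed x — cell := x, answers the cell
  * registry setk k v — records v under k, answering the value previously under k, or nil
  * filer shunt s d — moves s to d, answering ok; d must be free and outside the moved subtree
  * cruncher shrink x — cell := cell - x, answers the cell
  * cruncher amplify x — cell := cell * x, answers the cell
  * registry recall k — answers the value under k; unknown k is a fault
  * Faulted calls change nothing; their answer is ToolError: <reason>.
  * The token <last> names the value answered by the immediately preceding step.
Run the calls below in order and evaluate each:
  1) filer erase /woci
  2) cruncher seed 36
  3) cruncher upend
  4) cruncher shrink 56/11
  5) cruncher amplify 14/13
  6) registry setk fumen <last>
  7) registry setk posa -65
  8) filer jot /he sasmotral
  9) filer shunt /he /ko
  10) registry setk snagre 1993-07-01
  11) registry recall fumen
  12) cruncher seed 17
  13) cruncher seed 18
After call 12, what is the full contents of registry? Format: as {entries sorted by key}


-> filer erase(p=/woci)
<- ok
-> cruncher seed(x=36)
<- 36
-> cruncher upend()
<- 1/36
-> cruncher shrink(x=56/11)
<- -2005/396
-> cruncher amplify(x=14/13)
<- -14035/2574
-> registry setk(k=fumen, v=<last>)
<- nil
-> registry setk(k=posa, v=-65)
<- nil
-> filer jot(p=/he, c=sasmotral)
<- created
-> filer shunt(s=/he, d=/ko)
<- ok
-> registry setk(k=snagre, v=1993-07-01)
<- nil
-> registry recall(k=fumen)
<- -14035/2574
-> cruncher seed(x=17)
<- 17
-> cruncher seed(x=18)
<- 18

Answer: {fumen=-14035/2574, posa=-65, snagre=1993-07-01}


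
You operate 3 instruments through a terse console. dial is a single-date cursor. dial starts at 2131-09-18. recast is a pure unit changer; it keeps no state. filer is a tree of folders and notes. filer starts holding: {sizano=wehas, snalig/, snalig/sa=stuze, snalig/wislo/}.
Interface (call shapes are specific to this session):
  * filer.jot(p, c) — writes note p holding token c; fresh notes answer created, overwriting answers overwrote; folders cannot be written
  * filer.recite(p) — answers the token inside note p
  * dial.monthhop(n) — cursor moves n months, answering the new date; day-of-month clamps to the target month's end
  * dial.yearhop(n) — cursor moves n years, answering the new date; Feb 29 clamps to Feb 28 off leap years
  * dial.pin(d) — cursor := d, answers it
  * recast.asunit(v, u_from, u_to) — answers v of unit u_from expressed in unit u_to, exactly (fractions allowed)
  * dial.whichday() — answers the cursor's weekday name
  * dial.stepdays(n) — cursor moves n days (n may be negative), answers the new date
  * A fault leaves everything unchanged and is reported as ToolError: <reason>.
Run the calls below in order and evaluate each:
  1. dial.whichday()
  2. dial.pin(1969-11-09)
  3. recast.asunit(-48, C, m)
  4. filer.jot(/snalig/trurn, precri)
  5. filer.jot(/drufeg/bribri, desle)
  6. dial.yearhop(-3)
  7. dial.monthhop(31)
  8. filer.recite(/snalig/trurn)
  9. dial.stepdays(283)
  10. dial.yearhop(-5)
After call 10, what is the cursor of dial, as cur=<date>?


[in] whichday
[out] Tuesday
[in] pin 1969-11-09
[out] 1969-11-09
[in] asunit -48 C m
[out] ToolError: incompatible units
[in] jot /snalig/trurn precri
[out] created
[in] jot /drufeg/bribri desle
[out] ToolError: no parent
[in] yearhop -3
[out] 1966-11-09
[in] monthhop 31
[out] 1969-06-09
[in] recite /snalig/trurn
[out] precri
[in] stepdays 283
[out] 1970-03-19
[in] yearhop -5
[out] 1965-03-19

Answer: cur=1965-03-19


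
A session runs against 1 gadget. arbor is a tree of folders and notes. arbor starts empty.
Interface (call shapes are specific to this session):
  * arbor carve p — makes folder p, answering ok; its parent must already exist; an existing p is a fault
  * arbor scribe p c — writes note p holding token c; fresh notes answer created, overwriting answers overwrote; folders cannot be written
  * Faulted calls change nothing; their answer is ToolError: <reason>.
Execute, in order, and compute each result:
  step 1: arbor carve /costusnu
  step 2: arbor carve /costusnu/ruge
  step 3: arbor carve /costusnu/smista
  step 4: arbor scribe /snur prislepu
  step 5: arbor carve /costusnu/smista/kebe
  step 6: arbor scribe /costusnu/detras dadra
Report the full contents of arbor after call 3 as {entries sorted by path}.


Now I run arbor carve on p=/costusnu, — result: ok.
I use arbor carve on p=/costusnu/ruge, and observe ok.
Calling arbor carve on p=/costusnu/smista, which returns ok.
I invoke arbor scribe on p=/snur, c=prislepu, and observe created.
I run arbor carve on p=/costusnu/smista/kebe, and observe ok.
Invoking arbor scribe on p=/costusnu/detras, c=dadra, which returns created.

Answer: {costusnu/, costusnu/ruge/, costusnu/smista/}


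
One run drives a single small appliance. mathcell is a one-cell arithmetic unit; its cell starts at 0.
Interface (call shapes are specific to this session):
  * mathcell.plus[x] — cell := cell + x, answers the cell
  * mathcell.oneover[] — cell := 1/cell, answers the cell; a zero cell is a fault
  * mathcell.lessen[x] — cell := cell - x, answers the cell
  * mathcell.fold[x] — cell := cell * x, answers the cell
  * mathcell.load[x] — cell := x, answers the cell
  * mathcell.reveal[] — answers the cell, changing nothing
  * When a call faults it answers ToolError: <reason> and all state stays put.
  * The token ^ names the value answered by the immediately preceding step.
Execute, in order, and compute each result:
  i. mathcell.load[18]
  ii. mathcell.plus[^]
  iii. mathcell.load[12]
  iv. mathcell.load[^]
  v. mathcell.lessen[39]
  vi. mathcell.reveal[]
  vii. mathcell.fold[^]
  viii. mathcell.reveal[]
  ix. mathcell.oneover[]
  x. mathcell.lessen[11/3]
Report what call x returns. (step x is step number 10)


Answer: -2672/729

Derivation:
CALL mathcell.load[x: 18]
RET  18
CALL mathcell.plus[x: ^]
RET  36
CALL mathcell.load[x: 12]
RET  12
CALL mathcell.load[x: ^]
RET  12
CALL mathcell.lessen[x: 39]
RET  -27
CALL mathcell.reveal[]
RET  -27
CALL mathcell.fold[x: ^]
RET  729
CALL mathcell.reveal[]
RET  729
CALL mathcell.oneover[]
RET  1/729
CALL mathcell.lessen[x: 11/3]
RET  -2672/729


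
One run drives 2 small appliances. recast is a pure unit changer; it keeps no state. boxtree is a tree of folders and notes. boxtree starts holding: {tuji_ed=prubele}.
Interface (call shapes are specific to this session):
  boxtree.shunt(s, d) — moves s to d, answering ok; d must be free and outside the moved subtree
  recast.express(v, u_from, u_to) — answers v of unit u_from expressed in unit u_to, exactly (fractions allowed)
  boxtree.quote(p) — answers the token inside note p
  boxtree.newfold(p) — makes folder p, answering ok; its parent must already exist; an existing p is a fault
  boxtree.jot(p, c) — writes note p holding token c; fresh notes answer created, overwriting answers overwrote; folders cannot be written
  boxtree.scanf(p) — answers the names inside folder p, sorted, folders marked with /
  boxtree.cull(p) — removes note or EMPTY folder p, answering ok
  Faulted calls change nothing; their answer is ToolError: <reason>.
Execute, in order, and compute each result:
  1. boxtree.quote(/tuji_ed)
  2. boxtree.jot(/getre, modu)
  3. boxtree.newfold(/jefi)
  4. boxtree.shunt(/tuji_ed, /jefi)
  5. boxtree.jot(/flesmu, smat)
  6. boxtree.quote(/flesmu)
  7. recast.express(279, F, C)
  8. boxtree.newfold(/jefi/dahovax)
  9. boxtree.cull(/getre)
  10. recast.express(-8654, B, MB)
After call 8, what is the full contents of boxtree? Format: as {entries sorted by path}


Answer: {flesmu=smat, getre=modu, jefi/, jefi/dahovax/, tuji_ed=prubele}

Derivation:
>>> boxtree.quote /tuji_ed
[out] prubele
>>> boxtree.jot /getre modu
[out] created
>>> boxtree.newfold /jefi
[out] ok
>>> boxtree.shunt /tuji_ed /jefi
[out] ToolError: exists
>>> boxtree.jot /flesmu smat
[out] created
>>> boxtree.quote /flesmu
[out] smat
>>> recast.express 279 F C
[out] 1235/9
>>> boxtree.newfold /jefi/dahovax
[out] ok
>>> boxtree.cull /getre
[out] ok
>>> recast.express -8654 B MB
[out] -4327/500000


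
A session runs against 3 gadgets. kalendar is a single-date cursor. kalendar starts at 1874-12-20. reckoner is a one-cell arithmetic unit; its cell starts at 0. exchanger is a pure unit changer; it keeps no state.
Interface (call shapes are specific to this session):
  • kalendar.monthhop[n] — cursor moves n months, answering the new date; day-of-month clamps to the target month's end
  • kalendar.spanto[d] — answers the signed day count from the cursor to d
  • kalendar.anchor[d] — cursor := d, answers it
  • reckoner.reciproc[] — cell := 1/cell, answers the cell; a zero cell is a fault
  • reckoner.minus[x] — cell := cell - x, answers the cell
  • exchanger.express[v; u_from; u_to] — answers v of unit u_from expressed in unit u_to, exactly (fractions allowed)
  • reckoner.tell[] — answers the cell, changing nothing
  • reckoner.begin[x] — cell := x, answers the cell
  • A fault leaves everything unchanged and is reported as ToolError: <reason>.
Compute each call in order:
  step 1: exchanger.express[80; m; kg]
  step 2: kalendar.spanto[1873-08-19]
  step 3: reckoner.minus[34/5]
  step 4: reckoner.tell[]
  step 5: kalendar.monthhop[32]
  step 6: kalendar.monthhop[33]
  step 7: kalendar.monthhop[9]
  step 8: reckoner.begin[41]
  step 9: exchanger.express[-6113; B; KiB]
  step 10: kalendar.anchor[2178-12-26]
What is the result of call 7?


Answer: 1881-02-20

Derivation:
>>> express v='80' u_from='m' u_to='kg'
= ToolError: incompatible units
>>> spanto d='1873-08-19'
= -488
>>> minus x='34/5'
= -34/5
>>> tell
= -34/5
>>> monthhop n='32'
= 1877-08-20
>>> monthhop n='33'
= 1880-05-20
>>> monthhop n='9'
= 1881-02-20
>>> begin x='41'
= 41
>>> express v='-6113' u_from='B' u_to='KiB'
= -6113/1024
>>> anchor d='2178-12-26'
= 2178-12-26


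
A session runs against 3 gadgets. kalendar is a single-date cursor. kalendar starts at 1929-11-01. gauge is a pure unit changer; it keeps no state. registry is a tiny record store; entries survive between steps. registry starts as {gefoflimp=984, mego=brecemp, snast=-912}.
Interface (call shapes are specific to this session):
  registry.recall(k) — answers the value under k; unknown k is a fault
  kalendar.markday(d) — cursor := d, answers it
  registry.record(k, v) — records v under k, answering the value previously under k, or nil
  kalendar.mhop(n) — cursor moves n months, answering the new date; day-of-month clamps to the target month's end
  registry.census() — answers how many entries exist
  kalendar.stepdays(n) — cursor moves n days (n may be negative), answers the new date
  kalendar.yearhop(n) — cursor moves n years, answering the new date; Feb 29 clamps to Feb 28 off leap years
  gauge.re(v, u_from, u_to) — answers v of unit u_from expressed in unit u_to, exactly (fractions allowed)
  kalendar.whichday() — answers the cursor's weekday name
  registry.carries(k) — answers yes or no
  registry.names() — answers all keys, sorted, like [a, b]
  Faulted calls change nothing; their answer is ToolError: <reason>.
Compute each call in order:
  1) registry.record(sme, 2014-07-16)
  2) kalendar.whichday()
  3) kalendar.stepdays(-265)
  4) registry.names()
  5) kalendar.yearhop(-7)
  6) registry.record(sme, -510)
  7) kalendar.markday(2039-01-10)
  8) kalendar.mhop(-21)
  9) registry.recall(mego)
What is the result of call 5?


Answer: 1922-02-09

Derivation:
Calling record(sme, 2014-07-16), → nil.
Using whichday(), → Friday.
Invoking stepdays(-265), and observe 1929-02-09.
I invoke names(), → [gefoflimp, mego, sme, snast].
Now I run yearhop(-7), and observe 1922-02-09.
Next I call record(sme, -510), which returns 2014-07-16.
I try markday(2039-01-10), yielding 2039-01-10.
Next I call mhop(-21), yielding 2037-04-10.
Now I run recall(mego): brecemp.


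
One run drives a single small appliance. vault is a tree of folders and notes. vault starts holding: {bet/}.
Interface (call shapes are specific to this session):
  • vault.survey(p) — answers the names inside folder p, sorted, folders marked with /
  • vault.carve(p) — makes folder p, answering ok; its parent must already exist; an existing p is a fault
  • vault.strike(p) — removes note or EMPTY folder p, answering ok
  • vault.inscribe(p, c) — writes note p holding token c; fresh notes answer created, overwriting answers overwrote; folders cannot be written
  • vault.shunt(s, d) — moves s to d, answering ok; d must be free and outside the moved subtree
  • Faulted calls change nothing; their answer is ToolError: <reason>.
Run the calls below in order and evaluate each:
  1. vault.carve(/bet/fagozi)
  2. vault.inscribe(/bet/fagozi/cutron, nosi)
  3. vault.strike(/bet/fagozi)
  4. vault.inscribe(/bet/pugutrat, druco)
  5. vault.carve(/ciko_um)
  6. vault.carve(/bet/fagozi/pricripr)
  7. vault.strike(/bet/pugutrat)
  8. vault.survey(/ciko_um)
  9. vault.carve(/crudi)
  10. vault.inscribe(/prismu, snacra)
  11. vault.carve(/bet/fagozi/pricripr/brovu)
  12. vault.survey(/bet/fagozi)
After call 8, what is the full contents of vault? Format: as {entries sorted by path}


Answer: {bet/, bet/fagozi/, bet/fagozi/cutron=nosi, bet/fagozi/pricripr/, ciko_um/}

Derivation:
% carve(p=/bet/fagozi) : ok
% inscribe(p=/bet/fagozi/cutron, c=nosi) : created
% strike(p=/bet/fagozi) : ToolError: not empty
% inscribe(p=/bet/pugutrat, c=druco) : created
% carve(p=/ciko_um) : ok
% carve(p=/bet/fagozi/pricripr) : ok
% strike(p=/bet/pugutrat) : ok
% survey(p=/ciko_um) : []
% carve(p=/crudi) : ok
% inscribe(p=/prismu, c=snacra) : created
% carve(p=/bet/fagozi/pricripr/brovu) : ok
% survey(p=/bet/fagozi) : [cutron, pricripr/]


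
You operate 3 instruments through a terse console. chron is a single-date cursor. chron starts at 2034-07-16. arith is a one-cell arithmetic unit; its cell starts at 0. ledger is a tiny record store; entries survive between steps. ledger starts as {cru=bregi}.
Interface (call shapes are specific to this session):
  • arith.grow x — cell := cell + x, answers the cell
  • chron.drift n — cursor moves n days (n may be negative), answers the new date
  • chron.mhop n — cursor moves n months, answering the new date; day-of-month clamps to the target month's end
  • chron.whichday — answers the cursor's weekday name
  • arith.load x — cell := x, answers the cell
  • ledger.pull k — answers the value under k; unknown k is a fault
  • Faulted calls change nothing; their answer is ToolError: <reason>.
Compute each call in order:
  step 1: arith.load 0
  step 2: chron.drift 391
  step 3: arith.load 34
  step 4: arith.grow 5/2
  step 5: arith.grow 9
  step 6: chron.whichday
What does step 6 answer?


Answer: Saturday

Derivation:
Do: arith.load[x: 0]
See: 0
Do: chron.drift[n: 391]
See: 2035-08-11
Do: arith.load[x: 34]
See: 34
Do: arith.grow[x: 5/2]
See: 73/2
Do: arith.grow[x: 9]
See: 91/2
Do: chron.whichday[]
See: Saturday


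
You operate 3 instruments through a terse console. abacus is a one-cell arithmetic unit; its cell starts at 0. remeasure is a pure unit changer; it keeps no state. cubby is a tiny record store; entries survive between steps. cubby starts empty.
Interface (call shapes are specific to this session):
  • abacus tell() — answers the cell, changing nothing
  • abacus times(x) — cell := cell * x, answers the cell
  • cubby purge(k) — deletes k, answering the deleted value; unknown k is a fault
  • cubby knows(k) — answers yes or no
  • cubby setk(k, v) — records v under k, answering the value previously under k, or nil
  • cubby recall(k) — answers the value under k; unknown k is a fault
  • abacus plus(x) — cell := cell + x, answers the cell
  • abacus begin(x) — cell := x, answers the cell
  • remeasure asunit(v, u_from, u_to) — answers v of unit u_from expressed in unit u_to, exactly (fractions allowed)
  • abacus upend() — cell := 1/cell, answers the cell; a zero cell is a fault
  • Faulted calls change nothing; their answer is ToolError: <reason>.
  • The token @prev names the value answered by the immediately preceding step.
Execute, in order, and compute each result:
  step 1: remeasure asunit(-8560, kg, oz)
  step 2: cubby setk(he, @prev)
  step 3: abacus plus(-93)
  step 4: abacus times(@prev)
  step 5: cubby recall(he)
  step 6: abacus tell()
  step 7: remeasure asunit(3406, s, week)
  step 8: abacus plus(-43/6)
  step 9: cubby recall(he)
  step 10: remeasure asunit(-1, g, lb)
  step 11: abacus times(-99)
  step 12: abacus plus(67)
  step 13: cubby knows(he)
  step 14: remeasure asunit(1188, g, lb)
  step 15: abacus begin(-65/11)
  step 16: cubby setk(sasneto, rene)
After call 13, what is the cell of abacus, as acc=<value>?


Answer: acc=-1710949/2

Derivation:
~$ remeasure asunit v='-8560' u_from='kg' u_to='oz'
:: -13696000000000/45359237
~$ cubby setk k='he' v='@prev'
:: nil
~$ abacus plus x='-93'
:: -93
~$ abacus times x='@prev'
:: 8649
~$ cubby recall k='he'
:: -13696000000000/45359237
~$ abacus tell
:: 8649
~$ remeasure asunit v='3406' u_from='s' u_to='week'
:: 1703/302400
~$ abacus plus x='-43/6'
:: 51851/6
~$ cubby recall k='he'
:: -13696000000000/45359237
~$ remeasure asunit v='-1' u_from='g' u_to='lb'
:: -100000/45359237
~$ abacus times x='-99'
:: -1711083/2
~$ abacus plus x='67'
:: -1710949/2
~$ cubby knows k='he'
:: yes
~$ remeasure asunit v='1188' u_from='g' u_to='lb'
:: 10800000/4123567
~$ abacus begin x='-65/11'
:: -65/11
~$ cubby setk k='sasneto' v='rene'
:: nil


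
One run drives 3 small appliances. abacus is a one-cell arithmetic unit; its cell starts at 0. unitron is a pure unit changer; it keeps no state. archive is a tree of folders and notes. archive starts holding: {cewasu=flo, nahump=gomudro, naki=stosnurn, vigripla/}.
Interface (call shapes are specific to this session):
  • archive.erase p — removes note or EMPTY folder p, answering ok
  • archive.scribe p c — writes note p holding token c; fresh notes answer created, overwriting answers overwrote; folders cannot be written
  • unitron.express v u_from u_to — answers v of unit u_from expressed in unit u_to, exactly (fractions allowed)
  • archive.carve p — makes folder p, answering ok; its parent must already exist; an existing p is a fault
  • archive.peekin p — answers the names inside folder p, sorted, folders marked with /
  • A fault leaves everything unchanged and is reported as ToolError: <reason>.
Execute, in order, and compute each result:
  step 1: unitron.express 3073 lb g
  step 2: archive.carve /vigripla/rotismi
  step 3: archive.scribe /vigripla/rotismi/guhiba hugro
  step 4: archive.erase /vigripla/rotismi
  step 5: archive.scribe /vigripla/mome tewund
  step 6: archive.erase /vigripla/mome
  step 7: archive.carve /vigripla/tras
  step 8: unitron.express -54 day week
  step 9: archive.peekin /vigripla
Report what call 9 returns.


Answer: [rotismi/, tras/]

Derivation:
Step: unitron.express[v=3073; u_from=lb; u_to=g]
Result: 139388935301/100000
Step: archive.carve[p=/vigripla/rotismi]
Result: ok
Step: archive.scribe[p=/vigripla/rotismi/guhiba; c=hugro]
Result: created
Step: archive.erase[p=/vigripla/rotismi]
Result: ToolError: not empty
Step: archive.scribe[p=/vigripla/mome; c=tewund]
Result: created
Step: archive.erase[p=/vigripla/mome]
Result: ok
Step: archive.carve[p=/vigripla/tras]
Result: ok
Step: unitron.express[v=-54; u_from=day; u_to=week]
Result: -54/7
Step: archive.peekin[p=/vigripla]
Result: [rotismi/, tras/]


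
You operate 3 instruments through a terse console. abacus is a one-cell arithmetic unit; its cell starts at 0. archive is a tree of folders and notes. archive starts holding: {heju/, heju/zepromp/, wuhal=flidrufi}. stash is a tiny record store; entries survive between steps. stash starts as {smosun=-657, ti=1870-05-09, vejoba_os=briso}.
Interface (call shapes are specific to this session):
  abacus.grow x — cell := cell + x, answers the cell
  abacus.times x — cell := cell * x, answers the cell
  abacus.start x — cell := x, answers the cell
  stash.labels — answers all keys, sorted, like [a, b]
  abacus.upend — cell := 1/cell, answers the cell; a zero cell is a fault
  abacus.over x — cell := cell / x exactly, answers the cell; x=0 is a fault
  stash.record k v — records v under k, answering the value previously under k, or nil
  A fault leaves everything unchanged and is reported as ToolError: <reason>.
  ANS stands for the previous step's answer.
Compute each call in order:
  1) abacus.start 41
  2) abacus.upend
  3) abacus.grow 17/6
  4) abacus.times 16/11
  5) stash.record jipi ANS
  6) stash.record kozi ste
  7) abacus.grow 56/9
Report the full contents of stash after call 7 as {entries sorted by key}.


[in] start 41
[out] 41
[in] upend
[out] 1/41
[in] grow 17/6
[out] 703/246
[in] times 16/11
[out] 5624/1353
[in] record jipi ANS
[out] nil
[in] record kozi ste
[out] nil
[in] grow 56/9
[out] 42128/4059

Answer: {jipi=5624/1353, kozi=ste, smosun=-657, ti=1870-05-09, vejoba_os=briso}


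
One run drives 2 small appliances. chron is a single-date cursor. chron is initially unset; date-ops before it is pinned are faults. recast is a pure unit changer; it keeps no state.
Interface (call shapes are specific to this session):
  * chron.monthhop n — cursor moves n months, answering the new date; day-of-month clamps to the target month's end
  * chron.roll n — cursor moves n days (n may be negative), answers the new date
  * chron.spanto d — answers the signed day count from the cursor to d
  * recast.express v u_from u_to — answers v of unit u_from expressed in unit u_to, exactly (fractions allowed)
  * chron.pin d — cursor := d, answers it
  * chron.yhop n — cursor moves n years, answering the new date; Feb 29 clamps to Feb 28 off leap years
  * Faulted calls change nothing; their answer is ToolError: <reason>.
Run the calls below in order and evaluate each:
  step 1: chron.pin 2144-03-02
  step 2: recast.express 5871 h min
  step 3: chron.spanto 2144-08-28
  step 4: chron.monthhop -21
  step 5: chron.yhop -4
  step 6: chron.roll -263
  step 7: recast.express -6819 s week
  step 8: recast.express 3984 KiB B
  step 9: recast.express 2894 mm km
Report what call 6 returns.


Next I call chron.pin(2144-03-02), and observe 2144-03-02.
Next I call recast.express(5871, h, min), yielding 352260.
I invoke chron.spanto(2144-08-28): 179.
I try chron.monthhop(-21): 2142-06-02.
I try chron.yhop(-4), which returns 2138-06-02.
I try chron.roll(-263), → 2137-09-12.
Next I call recast.express(-6819, s, week), which returns -2273/201600.
Now I run recast.express(3984, KiB, B), yielding 4079616.
Calling recast.express(2894, mm, km), — result: 1447/500000.

Answer: 2137-09-12


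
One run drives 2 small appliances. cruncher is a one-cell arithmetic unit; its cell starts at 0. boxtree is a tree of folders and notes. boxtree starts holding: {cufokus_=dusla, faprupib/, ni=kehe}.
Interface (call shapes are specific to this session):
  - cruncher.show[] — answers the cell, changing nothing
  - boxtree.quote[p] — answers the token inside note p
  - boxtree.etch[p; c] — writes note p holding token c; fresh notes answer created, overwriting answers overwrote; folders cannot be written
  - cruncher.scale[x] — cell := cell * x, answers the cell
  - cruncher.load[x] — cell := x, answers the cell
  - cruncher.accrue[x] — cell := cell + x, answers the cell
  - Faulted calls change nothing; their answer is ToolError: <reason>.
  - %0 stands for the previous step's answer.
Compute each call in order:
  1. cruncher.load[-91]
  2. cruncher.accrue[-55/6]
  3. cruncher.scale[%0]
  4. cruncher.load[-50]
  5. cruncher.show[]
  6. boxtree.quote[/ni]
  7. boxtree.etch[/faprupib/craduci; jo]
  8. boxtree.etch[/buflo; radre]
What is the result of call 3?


CALL load[x=-91]
RET  -91
CALL accrue[x=-55/6]
RET  -601/6
CALL scale[x=%0]
RET  361201/36
CALL load[x=-50]
RET  -50
CALL show[]
RET  -50
CALL quote[p=/ni]
RET  kehe
CALL etch[p=/faprupib/craduci; c=jo]
RET  created
CALL etch[p=/buflo; c=radre]
RET  created

Answer: 361201/36


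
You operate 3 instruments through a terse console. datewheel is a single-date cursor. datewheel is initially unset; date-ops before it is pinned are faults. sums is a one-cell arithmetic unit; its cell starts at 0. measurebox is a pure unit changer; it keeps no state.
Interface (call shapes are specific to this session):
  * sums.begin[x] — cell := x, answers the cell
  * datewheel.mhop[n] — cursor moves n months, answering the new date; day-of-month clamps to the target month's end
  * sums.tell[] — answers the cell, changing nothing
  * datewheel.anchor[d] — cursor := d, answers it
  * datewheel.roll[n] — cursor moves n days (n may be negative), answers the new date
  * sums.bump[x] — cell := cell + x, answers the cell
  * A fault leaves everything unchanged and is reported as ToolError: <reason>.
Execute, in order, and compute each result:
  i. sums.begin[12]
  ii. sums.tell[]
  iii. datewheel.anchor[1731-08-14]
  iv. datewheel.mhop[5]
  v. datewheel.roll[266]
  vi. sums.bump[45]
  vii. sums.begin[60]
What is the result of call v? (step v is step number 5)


I run sums.begin using x=12: 12.
I call sums.tell, and observe 12.
I try datewheel.anchor using d=1731-08-14, → 1731-08-14.
Then datewheel.mhop using n=5, and observe 1732-01-14.
I use datewheel.roll using n=266, yielding 1732-10-06.
Now I run sums.bump using x=45, giving 57.
I try sums.begin using x=60, which returns 60.

Answer: 1732-10-06


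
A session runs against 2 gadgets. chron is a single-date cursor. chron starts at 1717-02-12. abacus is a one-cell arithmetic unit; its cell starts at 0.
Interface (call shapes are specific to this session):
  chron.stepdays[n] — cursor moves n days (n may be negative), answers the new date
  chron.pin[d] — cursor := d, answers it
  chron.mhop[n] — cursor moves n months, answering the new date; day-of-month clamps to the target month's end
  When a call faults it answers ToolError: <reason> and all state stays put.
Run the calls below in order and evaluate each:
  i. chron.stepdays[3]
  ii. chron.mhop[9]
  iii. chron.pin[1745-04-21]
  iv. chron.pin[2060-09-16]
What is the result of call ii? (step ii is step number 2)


Calling stepdays using 3, which returns 1717-02-15.
I use mhop using 9, giving 1717-11-15.
I call pin using 1745-04-21, → 1745-04-21.
I run pin using 2060-09-16, yielding 2060-09-16.

Answer: 1717-11-15
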